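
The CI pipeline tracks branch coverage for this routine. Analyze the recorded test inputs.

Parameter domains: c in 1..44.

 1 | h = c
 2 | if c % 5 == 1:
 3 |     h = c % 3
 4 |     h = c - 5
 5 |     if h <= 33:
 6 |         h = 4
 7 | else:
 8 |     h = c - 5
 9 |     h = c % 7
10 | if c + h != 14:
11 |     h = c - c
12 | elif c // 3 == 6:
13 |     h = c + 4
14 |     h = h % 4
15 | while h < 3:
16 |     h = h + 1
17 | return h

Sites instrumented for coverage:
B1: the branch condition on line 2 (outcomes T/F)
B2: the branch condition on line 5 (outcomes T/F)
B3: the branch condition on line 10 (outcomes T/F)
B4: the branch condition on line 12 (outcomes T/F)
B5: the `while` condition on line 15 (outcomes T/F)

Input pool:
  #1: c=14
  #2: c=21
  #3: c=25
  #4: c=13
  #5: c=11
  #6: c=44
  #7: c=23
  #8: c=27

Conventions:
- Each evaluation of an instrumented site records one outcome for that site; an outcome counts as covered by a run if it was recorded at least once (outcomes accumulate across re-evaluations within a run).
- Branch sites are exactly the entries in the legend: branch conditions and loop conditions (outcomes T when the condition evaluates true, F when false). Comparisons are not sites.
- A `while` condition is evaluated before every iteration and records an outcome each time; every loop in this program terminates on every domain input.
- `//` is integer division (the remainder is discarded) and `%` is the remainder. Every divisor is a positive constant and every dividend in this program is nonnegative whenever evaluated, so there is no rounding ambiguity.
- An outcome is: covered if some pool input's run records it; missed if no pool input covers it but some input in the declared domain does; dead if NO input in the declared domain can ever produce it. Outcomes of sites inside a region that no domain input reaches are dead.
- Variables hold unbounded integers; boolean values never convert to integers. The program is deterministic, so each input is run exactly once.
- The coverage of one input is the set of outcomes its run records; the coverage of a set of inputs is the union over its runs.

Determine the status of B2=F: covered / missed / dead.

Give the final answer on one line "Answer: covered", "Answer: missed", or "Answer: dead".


no pool input records B2=F
but domain input (c=41) does record it -> reachable, so missed
Answer: missed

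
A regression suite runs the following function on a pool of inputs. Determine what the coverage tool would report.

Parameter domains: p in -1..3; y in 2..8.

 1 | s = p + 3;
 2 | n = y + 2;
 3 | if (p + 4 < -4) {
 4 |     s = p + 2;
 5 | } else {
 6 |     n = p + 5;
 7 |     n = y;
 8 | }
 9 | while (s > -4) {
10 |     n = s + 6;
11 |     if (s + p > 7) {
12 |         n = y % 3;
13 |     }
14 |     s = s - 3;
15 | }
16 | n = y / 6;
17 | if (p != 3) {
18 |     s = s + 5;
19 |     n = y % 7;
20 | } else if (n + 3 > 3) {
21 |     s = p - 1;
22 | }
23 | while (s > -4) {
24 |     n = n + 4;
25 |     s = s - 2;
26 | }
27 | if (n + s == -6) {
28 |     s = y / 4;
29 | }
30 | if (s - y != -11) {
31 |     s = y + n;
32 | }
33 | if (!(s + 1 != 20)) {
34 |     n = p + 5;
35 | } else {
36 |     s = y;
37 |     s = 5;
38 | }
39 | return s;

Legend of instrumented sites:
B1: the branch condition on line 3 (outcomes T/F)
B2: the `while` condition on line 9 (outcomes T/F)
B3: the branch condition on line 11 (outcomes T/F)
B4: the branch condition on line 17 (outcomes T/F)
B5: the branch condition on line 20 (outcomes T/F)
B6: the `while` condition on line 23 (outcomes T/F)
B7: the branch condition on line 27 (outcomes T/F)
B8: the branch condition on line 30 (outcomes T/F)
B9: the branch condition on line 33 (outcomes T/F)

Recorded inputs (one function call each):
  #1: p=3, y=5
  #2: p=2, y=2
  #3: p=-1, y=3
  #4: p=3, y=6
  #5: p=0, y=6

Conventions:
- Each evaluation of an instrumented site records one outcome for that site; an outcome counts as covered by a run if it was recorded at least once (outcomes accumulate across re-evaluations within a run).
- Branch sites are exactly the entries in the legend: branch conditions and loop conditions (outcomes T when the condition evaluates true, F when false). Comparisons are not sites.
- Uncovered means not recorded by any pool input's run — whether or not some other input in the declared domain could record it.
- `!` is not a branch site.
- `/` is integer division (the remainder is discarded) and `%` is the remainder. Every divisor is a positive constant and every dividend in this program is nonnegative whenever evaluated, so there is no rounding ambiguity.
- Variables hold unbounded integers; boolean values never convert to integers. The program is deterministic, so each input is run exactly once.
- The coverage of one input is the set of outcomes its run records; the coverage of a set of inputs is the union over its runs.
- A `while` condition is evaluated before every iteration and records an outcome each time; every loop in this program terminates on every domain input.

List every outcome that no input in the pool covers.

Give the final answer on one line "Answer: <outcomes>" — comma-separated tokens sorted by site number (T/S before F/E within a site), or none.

#1 (p=3, y=5) -> B1->F, B2->T, B3->T, B2->T, B3->F, B2->T, B3->F, B2->T, B3->F, B2->F, B4->F, B5->F, B6->F, B7->T, ...; covered: B1=F, B2=T, B2=F, B3=T, B3=F, B4=F, B5=F, B6=F, B7=T, B8=T, B9=F
#2 (p=2, y=2) -> B1->F, B2->T, B3->F, B2->T, B3->F, B2->T, B3->F, B2->F, B4->T, B6->T, B6->T, B6->T, B6->F, B7->F, ...; covered: B1=F, B2=T, B2=F, B3=F, B4=T, B6=T, B6=F, B7=F, B8=T, B9=F
#3 (p=-1, y=3) -> B1->F, B2->T, B3->F, B2->T, B3->F, B2->F, B4->T, B6->T, B6->T, B6->T, B6->F, B7->F, B8->T, B9->F; covered: B1=F, B2=T, B2=F, B3=F, B4=T, B6=T, B6=F, B7=F, B8=T, B9=F
#4 (p=3, y=6) -> B1->F, B2->T, B3->T, B2->T, B3->F, B2->T, B3->F, B2->T, B3->F, B2->F, B4->F, B5->T, B6->T, B6->T, ...; covered: B1=F, B2=T, B2=F, B3=T, B3=F, B4=F, B5=T, B6=T, B6=F, B7=F, B8=T, B9=T
#5 (p=0, y=6) -> B1->F, B2->T, B3->F, B2->T, B3->F, B2->T, B3->F, B2->F, B4->T, B6->T, B6->T, B6->F, B7->F, B8->F, ...; covered: B1=F, B2=T, B2=F, B3=F, B4=T, B6=T, B6=F, B7=F, B8=F, B9=F
union over the pool: B1=F, B2=T, B2=F, B3=T, B3=F, B4=T, B4=F, B5=T, B5=F, B6=T, B6=F, B7=T, B7=F, B8=T, B8=F, B9=T, B9=F
uncovered (1 of 18): B1=T

Answer: B1=T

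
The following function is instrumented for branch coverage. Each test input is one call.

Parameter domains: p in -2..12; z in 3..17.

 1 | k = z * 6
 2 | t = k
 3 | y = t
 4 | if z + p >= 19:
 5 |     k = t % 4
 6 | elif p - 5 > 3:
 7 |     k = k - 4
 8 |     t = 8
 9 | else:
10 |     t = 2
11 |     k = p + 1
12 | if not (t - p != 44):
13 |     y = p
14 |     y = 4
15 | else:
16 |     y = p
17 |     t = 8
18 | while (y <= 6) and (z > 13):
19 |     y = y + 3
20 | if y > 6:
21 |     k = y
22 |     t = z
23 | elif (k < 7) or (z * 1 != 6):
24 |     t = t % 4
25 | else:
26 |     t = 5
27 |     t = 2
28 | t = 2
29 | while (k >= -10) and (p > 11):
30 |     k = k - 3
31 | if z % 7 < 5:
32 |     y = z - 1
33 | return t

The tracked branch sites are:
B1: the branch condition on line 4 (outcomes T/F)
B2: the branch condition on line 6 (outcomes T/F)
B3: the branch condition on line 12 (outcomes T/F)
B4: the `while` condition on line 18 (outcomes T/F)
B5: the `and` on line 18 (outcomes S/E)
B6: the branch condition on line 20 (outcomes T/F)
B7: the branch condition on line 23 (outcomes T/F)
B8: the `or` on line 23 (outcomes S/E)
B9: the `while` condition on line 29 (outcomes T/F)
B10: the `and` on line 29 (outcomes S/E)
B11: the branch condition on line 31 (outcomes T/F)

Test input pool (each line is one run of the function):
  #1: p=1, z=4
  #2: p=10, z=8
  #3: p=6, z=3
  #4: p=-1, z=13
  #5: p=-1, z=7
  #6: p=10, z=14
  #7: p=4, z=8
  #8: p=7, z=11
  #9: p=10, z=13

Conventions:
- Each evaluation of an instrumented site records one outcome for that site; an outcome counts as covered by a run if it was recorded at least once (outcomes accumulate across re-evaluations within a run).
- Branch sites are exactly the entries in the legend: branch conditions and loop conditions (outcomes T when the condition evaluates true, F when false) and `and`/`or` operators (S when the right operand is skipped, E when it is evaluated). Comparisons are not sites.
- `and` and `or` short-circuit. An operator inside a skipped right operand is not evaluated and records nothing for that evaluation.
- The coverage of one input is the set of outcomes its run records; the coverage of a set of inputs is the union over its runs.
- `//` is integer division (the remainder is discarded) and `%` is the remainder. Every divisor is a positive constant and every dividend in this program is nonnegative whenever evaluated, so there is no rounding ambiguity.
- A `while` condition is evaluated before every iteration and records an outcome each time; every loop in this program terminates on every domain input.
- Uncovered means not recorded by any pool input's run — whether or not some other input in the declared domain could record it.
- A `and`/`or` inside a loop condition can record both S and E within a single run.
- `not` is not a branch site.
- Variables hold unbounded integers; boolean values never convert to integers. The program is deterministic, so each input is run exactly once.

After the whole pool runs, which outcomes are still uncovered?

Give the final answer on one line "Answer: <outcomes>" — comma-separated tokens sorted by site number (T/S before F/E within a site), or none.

input #1 (p=1, z=4): covers B1=F, B2=F, B3=F, B4=F, B5=E, B6=F, B7=T, B8=S, B9=F, B10=E, B11=T
input #2 (p=10, z=8): covers B1=F, B2=T, B3=F, B4=F, B5=S, B6=T, B9=F, B10=E, B11=T
input #3 (p=6, z=3): covers B1=F, B2=F, B3=F, B4=F, B5=E, B6=F, B7=T, B8=E, B9=F, B10=E, B11=T
input #4 (p=-1, z=13): covers B1=F, B2=F, B3=F, B4=F, B5=E, B6=F, B7=T, B8=S, B9=F, B10=E, B11=F
input #5 (p=-1, z=7): covers B1=F, B2=F, B3=F, B4=F, B5=E, B6=F, B7=T, B8=S, B9=F, B10=E, B11=T
input #6 (p=10, z=14): covers B1=T, B3=F, B4=F, B5=S, B6=T, B9=F, B10=E, B11=T
input #7 (p=4, z=8): covers B1=F, B2=F, B3=F, B4=F, B5=E, B6=F, B7=T, B8=S, B9=F, B10=E, B11=T
input #8 (p=7, z=11): covers B1=F, B2=F, B3=F, B4=F, B5=S, B6=T, B9=F, B10=E, B11=T
input #9 (p=10, z=13): covers B1=T, B3=F, B4=F, B5=S, B6=T, B9=F, B10=E, B11=F
union over the pool: B1=T, B1=F, B2=T, B2=F, B3=F, B4=F, B5=S, B5=E, B6=T, B6=F, B7=T, B8=S, B8=E, B9=F, B10=E, B11=T, B11=F
uncovered (5 of 22): B3=T, B4=T, B7=F, B9=T, B10=S

Answer: B3=T, B4=T, B7=F, B9=T, B10=S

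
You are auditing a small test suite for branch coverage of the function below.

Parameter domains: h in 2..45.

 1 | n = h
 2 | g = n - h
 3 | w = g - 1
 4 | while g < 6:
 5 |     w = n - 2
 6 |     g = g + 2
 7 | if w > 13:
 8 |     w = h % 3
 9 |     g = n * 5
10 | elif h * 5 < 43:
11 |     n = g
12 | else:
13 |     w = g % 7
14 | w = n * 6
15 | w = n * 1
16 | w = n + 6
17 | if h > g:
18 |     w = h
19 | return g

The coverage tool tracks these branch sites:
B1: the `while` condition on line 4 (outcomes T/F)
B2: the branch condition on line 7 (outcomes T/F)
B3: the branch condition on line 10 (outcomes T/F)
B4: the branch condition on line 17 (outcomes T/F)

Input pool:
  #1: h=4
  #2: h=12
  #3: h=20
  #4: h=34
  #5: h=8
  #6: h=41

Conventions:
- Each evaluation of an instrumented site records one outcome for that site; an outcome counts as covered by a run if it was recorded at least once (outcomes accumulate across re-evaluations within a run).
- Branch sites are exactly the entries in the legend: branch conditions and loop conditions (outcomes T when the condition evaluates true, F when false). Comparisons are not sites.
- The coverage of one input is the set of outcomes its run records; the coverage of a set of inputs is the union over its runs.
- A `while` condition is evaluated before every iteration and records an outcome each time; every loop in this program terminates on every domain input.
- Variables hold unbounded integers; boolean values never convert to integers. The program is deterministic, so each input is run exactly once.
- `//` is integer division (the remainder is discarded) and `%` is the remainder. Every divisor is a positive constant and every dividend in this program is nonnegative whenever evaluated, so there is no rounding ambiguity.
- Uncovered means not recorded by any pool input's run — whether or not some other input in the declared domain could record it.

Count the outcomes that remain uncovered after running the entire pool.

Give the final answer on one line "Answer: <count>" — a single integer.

test 1 (h=4) hits B1=T, B1=F, B2=F, B3=T, B4=F
test 2 (h=12) hits B1=T, B1=F, B2=F, B3=F, B4=T
test 3 (h=20) hits B1=T, B1=F, B2=T, B4=F
test 4 (h=34) hits B1=T, B1=F, B2=T, B4=F
test 5 (h=8) hits B1=T, B1=F, B2=F, B3=T, B4=T
test 6 (h=41) hits B1=T, B1=F, B2=T, B4=F
union over the pool: B1=T, B1=F, B2=T, B2=F, B3=T, B3=F, B4=T, B4=F
uncovered (0 of 8): none

Answer: 0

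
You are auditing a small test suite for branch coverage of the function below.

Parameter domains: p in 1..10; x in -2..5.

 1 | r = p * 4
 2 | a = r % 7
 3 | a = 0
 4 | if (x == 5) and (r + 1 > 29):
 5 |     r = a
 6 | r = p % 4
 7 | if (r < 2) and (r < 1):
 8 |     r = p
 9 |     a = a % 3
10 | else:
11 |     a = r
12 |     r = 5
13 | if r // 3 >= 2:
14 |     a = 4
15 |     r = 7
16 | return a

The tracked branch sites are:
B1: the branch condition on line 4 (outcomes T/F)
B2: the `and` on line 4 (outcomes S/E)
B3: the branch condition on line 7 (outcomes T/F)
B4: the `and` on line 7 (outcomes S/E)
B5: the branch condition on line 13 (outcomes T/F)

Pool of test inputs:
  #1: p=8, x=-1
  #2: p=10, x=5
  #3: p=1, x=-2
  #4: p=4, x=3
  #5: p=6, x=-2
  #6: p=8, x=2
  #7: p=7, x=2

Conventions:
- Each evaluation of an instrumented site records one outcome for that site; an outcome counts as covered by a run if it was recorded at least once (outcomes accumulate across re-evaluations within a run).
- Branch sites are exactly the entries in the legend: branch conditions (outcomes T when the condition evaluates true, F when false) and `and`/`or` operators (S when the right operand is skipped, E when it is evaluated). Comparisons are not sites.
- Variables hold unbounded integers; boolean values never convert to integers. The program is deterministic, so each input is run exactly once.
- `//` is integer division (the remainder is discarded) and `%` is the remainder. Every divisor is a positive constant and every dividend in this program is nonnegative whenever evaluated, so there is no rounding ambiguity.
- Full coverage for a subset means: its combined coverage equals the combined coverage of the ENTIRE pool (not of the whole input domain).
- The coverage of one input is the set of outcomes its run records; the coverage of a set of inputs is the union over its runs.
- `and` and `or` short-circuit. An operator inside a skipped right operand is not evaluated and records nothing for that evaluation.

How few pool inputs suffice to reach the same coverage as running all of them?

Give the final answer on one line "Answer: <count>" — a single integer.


test 1 (p=8, x=-1) fires B2->S, B1->F, B4->E, B3->T, B5->T; hits B1=F, B2=S, B3=T, B4=E, B5=T
test 2 (p=10, x=5) fires B2->E, B1->T, B4->S, B3->F, B5->F; hits B1=T, B2=E, B3=F, B4=S, B5=F
test 3 (p=1, x=-2) fires B2->S, B1->F, B4->E, B3->F, B5->F; hits B1=F, B2=S, B3=F, B4=E, B5=F
test 4 (p=4, x=3) fires B2->S, B1->F, B4->E, B3->T, B5->F; hits B1=F, B2=S, B3=T, B4=E, B5=F
test 5 (p=6, x=-2) fires B2->S, B1->F, B4->S, B3->F, B5->F; hits B1=F, B2=S, B3=F, B4=S, B5=F
test 6 (p=8, x=2) fires B2->S, B1->F, B4->E, B3->T, B5->T; hits B1=F, B2=S, B3=T, B4=E, B5=T
test 7 (p=7, x=2) fires B2->S, B1->F, B4->S, B3->F, B5->F; hits B1=F, B2=S, B3=F, B4=S, B5=F
the full pool covers 10 outcomes: B1=T, B1=F, B2=S, B2=E, B3=T, B3=F, B4=S, B4=E, B5=T, B5=F
size 1 is not enough: best union over all size-1 subsets is 5/10
at size 2, {1, 2} reaches all 10 outcomes; every lexicographically earlier size-2 subset fails
Answer: 2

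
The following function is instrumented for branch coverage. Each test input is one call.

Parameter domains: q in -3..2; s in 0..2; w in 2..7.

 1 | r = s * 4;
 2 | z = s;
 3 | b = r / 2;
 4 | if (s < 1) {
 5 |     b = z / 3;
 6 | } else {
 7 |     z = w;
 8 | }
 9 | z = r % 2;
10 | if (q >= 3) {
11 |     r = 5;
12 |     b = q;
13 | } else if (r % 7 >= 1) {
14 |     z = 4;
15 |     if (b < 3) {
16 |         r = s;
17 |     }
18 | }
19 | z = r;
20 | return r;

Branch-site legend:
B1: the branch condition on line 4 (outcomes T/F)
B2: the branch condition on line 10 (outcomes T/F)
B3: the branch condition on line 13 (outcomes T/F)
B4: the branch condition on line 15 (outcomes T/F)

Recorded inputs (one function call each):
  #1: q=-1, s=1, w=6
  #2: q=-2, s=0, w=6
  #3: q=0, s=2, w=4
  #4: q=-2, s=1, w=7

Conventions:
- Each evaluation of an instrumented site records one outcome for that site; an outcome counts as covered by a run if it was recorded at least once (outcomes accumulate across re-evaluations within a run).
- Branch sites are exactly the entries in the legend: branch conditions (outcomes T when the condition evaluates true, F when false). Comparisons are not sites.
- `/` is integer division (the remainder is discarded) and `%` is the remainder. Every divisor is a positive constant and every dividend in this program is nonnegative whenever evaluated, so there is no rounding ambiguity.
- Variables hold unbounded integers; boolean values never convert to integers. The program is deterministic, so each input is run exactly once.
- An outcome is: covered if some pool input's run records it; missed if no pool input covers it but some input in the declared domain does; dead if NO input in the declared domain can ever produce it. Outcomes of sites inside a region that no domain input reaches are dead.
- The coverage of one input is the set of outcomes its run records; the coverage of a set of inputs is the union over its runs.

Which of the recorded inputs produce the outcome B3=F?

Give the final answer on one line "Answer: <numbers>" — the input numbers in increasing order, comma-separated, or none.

input #1 (q=-1, s=1, w=6): does not produce B3=F
input #2 (q=-2, s=0, w=6): produces B3=F
input #3 (q=0, s=2, w=4): does not produce B3=F
input #4 (q=-2, s=1, w=7): does not produce B3=F

Answer: 2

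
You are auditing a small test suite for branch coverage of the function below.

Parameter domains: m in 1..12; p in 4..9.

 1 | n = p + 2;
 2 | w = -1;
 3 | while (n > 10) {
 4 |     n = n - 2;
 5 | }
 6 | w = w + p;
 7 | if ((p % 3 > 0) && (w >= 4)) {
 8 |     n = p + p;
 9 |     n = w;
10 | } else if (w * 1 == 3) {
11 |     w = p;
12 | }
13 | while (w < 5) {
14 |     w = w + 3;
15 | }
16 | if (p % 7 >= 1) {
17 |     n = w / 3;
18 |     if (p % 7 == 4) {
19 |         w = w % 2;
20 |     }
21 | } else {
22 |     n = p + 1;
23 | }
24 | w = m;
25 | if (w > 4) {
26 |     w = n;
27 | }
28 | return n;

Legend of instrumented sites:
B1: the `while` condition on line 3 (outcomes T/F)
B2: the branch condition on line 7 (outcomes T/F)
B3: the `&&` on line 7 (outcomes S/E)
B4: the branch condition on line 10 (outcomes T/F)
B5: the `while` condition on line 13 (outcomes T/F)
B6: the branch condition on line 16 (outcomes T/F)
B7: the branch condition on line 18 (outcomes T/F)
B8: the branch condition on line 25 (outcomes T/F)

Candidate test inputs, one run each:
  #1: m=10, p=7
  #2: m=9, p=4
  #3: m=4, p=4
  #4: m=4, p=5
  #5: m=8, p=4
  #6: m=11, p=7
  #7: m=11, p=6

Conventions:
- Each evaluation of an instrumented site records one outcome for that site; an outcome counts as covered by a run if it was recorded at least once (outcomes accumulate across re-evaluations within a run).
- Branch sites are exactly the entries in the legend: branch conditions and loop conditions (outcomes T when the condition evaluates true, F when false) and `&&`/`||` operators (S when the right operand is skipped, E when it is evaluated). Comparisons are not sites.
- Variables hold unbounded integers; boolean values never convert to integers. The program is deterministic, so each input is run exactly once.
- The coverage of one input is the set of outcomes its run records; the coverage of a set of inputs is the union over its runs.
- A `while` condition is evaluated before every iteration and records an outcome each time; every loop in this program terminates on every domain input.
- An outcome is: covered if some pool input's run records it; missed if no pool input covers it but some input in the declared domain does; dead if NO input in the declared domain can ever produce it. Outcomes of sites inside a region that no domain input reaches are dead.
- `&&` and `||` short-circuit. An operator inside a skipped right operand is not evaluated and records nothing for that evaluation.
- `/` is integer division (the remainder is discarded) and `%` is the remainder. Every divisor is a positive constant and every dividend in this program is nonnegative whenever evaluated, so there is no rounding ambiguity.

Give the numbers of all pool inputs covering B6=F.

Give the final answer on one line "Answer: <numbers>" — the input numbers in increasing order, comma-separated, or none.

input #1 (m=10, p=7): records B6=F
input #2 (m=9, p=4): does not record B6=F
input #3 (m=4, p=4): does not record B6=F
input #4 (m=4, p=5): does not record B6=F
input #5 (m=8, p=4): does not record B6=F
input #6 (m=11, p=7): records B6=F
input #7 (m=11, p=6): does not record B6=F

Answer: 1, 6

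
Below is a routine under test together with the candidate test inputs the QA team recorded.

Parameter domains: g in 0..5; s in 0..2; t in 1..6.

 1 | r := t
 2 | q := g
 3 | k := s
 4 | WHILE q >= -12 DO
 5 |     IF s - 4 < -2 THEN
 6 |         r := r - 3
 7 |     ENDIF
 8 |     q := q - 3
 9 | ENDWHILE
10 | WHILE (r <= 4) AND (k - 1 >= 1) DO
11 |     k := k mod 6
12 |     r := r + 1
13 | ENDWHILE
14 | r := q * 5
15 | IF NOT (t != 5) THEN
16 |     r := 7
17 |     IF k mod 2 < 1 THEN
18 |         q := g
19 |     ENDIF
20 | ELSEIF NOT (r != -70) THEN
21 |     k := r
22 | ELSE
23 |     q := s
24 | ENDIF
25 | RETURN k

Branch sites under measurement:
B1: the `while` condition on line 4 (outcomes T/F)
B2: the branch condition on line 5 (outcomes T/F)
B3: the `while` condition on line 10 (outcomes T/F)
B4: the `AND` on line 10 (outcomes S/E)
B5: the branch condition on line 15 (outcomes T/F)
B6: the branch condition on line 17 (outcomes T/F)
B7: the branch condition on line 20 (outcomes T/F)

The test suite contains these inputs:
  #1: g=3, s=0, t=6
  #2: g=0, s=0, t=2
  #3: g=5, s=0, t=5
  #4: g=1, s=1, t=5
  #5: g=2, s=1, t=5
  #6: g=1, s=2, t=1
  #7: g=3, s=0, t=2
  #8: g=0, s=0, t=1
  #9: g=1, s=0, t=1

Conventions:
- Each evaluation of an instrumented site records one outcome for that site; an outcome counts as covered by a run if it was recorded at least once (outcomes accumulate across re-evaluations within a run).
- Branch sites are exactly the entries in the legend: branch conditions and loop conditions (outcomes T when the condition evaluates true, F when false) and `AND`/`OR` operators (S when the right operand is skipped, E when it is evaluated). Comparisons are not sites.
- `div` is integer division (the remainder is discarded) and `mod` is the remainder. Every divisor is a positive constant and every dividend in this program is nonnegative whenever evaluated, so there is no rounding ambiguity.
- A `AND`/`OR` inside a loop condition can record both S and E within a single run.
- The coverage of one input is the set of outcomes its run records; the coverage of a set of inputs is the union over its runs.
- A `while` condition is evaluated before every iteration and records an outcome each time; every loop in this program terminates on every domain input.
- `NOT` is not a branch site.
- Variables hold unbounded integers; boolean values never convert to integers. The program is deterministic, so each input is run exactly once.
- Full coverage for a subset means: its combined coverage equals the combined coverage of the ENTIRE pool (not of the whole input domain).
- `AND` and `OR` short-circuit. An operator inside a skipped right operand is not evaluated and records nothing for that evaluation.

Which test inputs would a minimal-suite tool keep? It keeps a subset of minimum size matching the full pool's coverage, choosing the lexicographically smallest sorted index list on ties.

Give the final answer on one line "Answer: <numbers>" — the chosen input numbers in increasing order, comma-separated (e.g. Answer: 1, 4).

#1 (g=3, s=0, t=6) -> B1->T, B2->T, B1->T, B2->T, B1->T, B2->T, B1->T, B2->T, B1->T, B2->T, B1->T, B2->T, B1->F, B4->E, ...; covered: B1=T, B1=F, B2=T, B3=F, B4=E, B5=F, B7=F
#2 (g=0, s=0, t=2) -> B1->T, B2->T, B1->T, B2->T, B1->T, B2->T, B1->T, B2->T, B1->T, B2->T, B1->F, B4->E, B3->F, B5->F, ...; covered: B1=T, B1=F, B2=T, B3=F, B4=E, B5=F, B7=F
#3 (g=5, s=0, t=5) -> B1->T, B2->T, B1->T, B2->T, B1->T, B2->T, B1->T, B2->T, B1->T, B2->T, B1->T, B2->T, B1->F, B4->E, ...; covered: B1=T, B1=F, B2=T, B3=F, B4=E, B5=T, B6=T
#4 (g=1, s=1, t=5) -> B1->T, B2->T, B1->T, B2->T, B1->T, B2->T, B1->T, B2->T, B1->T, B2->T, B1->F, B4->E, B3->F, B5->T, ...; covered: B1=T, B1=F, B2=T, B3=F, B4=E, B5=T, B6=F
#5 (g=2, s=1, t=5) -> B1->T, B2->T, B1->T, B2->T, B1->T, B2->T, B1->T, B2->T, B1->T, B2->T, B1->F, B4->E, B3->F, B5->T, ...; covered: B1=T, B1=F, B2=T, B3=F, B4=E, B5=T, B6=F
#6 (g=1, s=2, t=1) -> B1->T, B2->F, B1->T, B2->F, B1->T, B2->F, B1->T, B2->F, B1->T, B2->F, B1->F, B4->E, B3->T, B4->E, ...; covered: B1=T, B1=F, B2=F, B3=T, B3=F, B4=S, B4=E, B5=F, B7=T
#7 (g=3, s=0, t=2) -> B1->T, B2->T, B1->T, B2->T, B1->T, B2->T, B1->T, B2->T, B1->T, B2->T, B1->T, B2->T, B1->F, B4->E, ...; covered: B1=T, B1=F, B2=T, B3=F, B4=E, B5=F, B7=F
#8 (g=0, s=0, t=1) -> B1->T, B2->T, B1->T, B2->T, B1->T, B2->T, B1->T, B2->T, B1->T, B2->T, B1->F, B4->E, B3->F, B5->F, ...; covered: B1=T, B1=F, B2=T, B3=F, B4=E, B5=F, B7=F
#9 (g=1, s=0, t=1) -> B1->T, B2->T, B1->T, B2->T, B1->T, B2->T, B1->T, B2->T, B1->T, B2->T, B1->F, B4->E, B3->F, B5->F, ...; covered: B1=T, B1=F, B2=T, B3=F, B4=E, B5=F, B7=T
pool-wide coverage (14 outcomes): B1=T, B1=F, B2=T, B2=F, B3=T, B3=F, B4=S, B4=E, B5=T, B5=F, B6=T, B6=F, B7=T, B7=F
size 1 is not enough: best union over all size-1 subsets is 9/14
size 2 is not enough: best union over all size-2 subsets is 12/14
size 3 is not enough: best union over all size-3 subsets is 13/14
size 4: inputs {1, 3, 4, 6} cover all 14 outcomes, and no lexicographically smaller subset of this size does

Answer: 1, 3, 4, 6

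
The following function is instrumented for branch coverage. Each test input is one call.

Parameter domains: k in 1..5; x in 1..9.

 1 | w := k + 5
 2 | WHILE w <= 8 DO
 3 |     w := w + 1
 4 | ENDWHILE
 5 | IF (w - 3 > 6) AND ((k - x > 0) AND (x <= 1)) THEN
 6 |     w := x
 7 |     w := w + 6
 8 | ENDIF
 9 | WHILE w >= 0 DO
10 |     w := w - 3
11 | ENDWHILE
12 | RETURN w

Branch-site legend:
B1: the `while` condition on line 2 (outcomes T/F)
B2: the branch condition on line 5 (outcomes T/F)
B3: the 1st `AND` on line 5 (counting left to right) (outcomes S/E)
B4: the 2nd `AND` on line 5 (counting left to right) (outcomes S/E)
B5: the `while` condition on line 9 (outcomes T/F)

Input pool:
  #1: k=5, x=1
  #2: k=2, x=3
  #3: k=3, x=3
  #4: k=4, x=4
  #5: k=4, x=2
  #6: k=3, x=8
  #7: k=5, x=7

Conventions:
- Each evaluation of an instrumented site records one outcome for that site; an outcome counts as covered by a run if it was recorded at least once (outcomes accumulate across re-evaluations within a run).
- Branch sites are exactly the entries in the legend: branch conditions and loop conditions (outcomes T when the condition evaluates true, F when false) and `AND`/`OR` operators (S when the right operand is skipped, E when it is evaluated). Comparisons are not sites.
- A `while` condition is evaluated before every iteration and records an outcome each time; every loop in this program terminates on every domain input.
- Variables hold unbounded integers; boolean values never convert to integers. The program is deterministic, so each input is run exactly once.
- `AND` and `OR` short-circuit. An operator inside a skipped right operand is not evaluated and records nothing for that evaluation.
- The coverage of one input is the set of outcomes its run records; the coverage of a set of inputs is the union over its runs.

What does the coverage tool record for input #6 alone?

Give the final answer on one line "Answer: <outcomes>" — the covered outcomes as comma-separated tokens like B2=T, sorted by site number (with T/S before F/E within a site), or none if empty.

Running input #6 (k=3, x=8), event by event:
  B1->T, B1->F, B3->S, B2->F, B5->T, B5->T, B5->T, B5->T, B5->F
as a set, this run covers: B1=T, B1=F, B2=F, B3=S, B5=T, B5=F

Answer: B1=T, B1=F, B2=F, B3=S, B5=T, B5=F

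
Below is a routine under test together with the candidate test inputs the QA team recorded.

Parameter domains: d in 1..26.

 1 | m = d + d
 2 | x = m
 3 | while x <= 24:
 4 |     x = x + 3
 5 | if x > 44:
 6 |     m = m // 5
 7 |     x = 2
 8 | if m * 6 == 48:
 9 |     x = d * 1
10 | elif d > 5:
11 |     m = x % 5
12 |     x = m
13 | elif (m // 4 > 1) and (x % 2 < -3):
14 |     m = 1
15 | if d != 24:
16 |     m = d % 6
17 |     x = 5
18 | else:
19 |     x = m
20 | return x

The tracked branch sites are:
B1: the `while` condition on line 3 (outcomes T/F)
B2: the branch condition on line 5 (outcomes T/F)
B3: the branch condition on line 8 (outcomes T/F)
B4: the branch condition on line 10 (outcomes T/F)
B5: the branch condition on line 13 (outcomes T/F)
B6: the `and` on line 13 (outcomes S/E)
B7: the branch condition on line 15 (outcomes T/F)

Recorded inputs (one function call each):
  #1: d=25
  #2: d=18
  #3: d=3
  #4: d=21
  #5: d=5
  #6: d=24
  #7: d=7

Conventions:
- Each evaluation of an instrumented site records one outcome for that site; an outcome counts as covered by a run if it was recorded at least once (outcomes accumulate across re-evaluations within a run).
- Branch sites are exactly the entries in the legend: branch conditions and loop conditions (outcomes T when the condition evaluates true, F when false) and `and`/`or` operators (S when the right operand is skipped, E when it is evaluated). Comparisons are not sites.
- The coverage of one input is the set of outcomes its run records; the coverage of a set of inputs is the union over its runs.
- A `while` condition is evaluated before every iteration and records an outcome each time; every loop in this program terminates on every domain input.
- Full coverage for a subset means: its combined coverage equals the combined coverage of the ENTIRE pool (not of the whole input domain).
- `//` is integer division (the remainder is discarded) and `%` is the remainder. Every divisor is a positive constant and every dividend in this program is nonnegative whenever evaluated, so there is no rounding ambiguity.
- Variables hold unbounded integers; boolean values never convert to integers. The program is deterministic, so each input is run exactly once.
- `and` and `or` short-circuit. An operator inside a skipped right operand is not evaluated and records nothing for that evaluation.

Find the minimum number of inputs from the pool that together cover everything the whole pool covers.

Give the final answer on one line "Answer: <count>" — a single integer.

input #1, d=25: events B1->F, B2->T, B3->F, B4->T, B7->T; outcomes B1=F, B2=T, B3=F, B4=T, B7=T
input #2, d=18: events B1->F, B2->F, B3->F, B4->T, B7->T; outcomes B1=F, B2=F, B3=F, B4=T, B7=T
input #3, d=3: events B1->T, B1->T, B1->T, B1->T, B1->T, B1->T, B1->T, B1->F, B2->F, B3->F, B4->F, B6->S, B5->F, B7->T; outcomes B1=T, B1=F, B2=F, B3=F, B4=F, B5=F, B6=S, B7=T
input #4, d=21: events B1->F, B2->F, B3->F, B4->T, B7->T; outcomes B1=F, B2=F, B3=F, B4=T, B7=T
input #5, d=5: events B1->T, B1->T, B1->T, B1->T, B1->T, B1->F, B2->F, B3->F, B4->F, B6->E, B5->F, B7->T; outcomes B1=T, B1=F, B2=F, B3=F, B4=F, B5=F, B6=E, B7=T
input #6, d=24: events B1->F, B2->T, B3->F, B4->T, B7->F; outcomes B1=F, B2=T, B3=F, B4=T, B7=F
input #7, d=7: events B1->T, B1->T, B1->T, B1->T, B1->F, B2->F, B3->F, B4->T, B7->T; outcomes B1=T, B1=F, B2=F, B3=F, B4=T, B7=T
the full pool covers 12 outcomes: B1=T, B1=F, B2=T, B2=F, B3=F, B4=T, B4=F, B5=F, B6=S, B6=E, B7=T, B7=F
every size-1 subset falls short of the 12 outcomes (best: 8/12)
every size-2 subset falls short of the 12 outcomes (best: 11/12)
the canonical winner is {3, 5, 6}: size 3, full 12-outcome coverage, earliest index list among size-3 covers

Answer: 3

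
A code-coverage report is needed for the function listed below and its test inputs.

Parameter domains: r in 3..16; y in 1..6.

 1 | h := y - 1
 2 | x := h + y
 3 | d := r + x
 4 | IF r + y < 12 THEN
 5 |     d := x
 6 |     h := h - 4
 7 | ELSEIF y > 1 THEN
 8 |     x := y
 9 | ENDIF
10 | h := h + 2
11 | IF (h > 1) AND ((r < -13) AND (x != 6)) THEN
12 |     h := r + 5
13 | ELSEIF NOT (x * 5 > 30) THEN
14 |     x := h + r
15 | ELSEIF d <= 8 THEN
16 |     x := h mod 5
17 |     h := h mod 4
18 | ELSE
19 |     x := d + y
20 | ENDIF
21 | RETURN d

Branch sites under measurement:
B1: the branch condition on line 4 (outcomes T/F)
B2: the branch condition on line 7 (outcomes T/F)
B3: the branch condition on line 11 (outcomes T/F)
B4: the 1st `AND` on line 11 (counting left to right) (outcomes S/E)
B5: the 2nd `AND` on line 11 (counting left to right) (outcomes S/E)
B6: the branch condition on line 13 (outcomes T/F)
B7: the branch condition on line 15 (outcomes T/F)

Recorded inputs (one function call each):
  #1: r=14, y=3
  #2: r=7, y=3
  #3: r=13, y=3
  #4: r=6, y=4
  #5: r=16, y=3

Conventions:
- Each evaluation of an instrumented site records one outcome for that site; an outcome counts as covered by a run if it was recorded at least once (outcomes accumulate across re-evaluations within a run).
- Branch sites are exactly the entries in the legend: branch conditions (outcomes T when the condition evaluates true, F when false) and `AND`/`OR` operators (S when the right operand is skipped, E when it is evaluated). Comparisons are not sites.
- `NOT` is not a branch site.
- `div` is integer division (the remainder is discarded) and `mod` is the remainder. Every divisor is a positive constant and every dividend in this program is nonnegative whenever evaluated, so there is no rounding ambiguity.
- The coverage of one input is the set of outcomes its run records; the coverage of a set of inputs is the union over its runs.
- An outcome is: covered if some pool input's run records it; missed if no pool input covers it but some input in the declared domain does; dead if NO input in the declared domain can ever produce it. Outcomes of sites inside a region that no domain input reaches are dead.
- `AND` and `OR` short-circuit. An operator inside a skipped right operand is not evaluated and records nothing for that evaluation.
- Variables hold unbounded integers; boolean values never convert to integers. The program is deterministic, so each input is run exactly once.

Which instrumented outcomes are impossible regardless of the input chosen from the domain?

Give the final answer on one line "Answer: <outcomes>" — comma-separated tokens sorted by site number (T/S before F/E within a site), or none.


exhaustive pass over the 84-input domain:
  B3=T: unreachable across the whole domain -> dead
  B5=E: unreachable across the whole domain -> dead
  reachable outcomes have witnesses, e.g. B1=T (e.g. r=3, y=1), B1=F (e.g. r=6, y=6), B2=T (e.g. r=6, y=6), B2=F (e.g. r=11, y=1)
Answer: B3=T, B5=E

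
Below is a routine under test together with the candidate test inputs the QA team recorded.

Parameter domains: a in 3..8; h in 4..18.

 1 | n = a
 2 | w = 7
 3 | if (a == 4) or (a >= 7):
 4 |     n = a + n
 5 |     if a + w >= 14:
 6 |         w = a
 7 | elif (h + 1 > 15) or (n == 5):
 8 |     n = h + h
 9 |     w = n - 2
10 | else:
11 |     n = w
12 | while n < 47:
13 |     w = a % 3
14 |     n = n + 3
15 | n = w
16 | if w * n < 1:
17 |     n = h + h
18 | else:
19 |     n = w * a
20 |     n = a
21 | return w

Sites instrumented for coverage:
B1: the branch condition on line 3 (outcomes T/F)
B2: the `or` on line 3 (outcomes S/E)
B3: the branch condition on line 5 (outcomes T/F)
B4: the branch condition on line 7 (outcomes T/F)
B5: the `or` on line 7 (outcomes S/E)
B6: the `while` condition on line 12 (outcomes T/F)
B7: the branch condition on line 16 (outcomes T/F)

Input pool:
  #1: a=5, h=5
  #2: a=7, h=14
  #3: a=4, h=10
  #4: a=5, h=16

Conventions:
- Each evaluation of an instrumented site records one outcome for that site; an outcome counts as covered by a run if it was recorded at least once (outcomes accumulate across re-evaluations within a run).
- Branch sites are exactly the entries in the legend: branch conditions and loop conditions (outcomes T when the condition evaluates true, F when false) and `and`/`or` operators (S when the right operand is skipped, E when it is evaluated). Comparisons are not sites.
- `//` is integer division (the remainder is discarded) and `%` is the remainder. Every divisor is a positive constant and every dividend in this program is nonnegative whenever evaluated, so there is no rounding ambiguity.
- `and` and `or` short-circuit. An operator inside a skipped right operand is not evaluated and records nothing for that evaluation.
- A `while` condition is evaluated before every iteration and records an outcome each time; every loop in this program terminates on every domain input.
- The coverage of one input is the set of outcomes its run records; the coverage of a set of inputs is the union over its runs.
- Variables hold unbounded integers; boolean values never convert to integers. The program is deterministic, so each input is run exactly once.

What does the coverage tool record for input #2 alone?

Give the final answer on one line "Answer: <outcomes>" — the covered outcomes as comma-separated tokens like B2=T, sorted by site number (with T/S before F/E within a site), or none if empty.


Tracing the run of input #2 (a=7, h=14):
  B2->E, B1->T, B3->T, B6->T, B6->T, B6->T, B6->T, B6->T, B6->T, B6->T
  B6->T, B6->T, B6->T, B6->T, B6->F, B7->F
distinct outcomes covered: B1=T, B2=E, B3=T, B6=T, B6=F, B7=F
Answer: B1=T, B2=E, B3=T, B6=T, B6=F, B7=F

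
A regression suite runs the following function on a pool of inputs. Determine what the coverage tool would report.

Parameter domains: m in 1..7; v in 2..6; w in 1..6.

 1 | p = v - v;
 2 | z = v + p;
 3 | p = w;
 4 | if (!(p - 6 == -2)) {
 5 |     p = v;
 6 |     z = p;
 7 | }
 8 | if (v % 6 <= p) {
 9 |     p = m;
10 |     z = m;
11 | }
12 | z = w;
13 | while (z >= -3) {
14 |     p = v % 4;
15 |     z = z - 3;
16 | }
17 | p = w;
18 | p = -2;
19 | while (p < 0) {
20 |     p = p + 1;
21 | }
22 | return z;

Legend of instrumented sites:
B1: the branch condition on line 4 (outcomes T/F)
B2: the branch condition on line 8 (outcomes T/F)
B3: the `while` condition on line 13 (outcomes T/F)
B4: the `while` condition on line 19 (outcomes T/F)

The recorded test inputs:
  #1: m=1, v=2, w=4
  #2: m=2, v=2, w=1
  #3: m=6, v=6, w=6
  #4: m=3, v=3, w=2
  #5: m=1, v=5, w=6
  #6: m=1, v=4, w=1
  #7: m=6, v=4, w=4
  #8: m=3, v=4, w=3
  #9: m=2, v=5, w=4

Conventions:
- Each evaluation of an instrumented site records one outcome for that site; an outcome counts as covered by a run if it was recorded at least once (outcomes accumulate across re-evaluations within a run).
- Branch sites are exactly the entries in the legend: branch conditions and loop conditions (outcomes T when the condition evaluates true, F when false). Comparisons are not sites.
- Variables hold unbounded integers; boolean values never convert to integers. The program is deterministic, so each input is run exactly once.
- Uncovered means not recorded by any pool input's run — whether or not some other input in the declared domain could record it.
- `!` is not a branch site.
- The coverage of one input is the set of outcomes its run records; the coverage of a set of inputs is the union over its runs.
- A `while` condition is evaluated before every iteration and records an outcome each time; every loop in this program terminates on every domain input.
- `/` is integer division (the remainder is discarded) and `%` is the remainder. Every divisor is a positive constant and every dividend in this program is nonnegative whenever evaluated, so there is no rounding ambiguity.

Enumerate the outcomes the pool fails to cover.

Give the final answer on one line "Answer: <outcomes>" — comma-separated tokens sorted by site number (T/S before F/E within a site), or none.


input #1 (m=1, v=2, w=4): events B1->F, B2->T, B3->T, B3->T, B3->T, B3->F, B4->T, B4->T, B4->F; covers B1=F, B2=T, B3=T, B3=F, B4=T, B4=F
input #2 (m=2, v=2, w=1): events B1->T, B2->T, B3->T, B3->T, B3->F, B4->T, B4->T, B4->F; covers B1=T, B2=T, B3=T, B3=F, B4=T, B4=F
input #3 (m=6, v=6, w=6): events B1->T, B2->T, B3->T, B3->T, B3->T, B3->T, B3->F, B4->T, B4->T, B4->F; covers B1=T, B2=T, B3=T, B3=F, B4=T, B4=F
input #4 (m=3, v=3, w=2): events B1->T, B2->T, B3->T, B3->T, B3->F, B4->T, B4->T, B4->F; covers B1=T, B2=T, B3=T, B3=F, B4=T, B4=F
input #5 (m=1, v=5, w=6): events B1->T, B2->T, B3->T, B3->T, B3->T, B3->T, B3->F, B4->T, B4->T, B4->F; covers B1=T, B2=T, B3=T, B3=F, B4=T, B4=F
input #6 (m=1, v=4, w=1): events B1->T, B2->T, B3->T, B3->T, B3->F, B4->T, B4->T, B4->F; covers B1=T, B2=T, B3=T, B3=F, B4=T, B4=F
input #7 (m=6, v=4, w=4): events B1->F, B2->T, B3->T, B3->T, B3->T, B3->F, B4->T, B4->T, B4->F; covers B1=F, B2=T, B3=T, B3=F, B4=T, B4=F
input #8 (m=3, v=4, w=3): events B1->T, B2->T, B3->T, B3->T, B3->T, B3->F, B4->T, B4->T, B4->F; covers B1=T, B2=T, B3=T, B3=F, B4=T, B4=F
input #9 (m=2, v=5, w=4): events B1->F, B2->F, B3->T, B3->T, B3->T, B3->F, B4->T, B4->T, B4->F; covers B1=F, B2=F, B3=T, B3=F, B4=T, B4=F
union over the pool: B1=T, B1=F, B2=T, B2=F, B3=T, B3=F, B4=T, B4=F
uncovered (0 of 8): none
Answer: none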